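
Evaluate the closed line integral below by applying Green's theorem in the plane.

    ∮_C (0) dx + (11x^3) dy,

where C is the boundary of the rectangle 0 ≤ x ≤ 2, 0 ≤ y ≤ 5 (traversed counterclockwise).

Green's theorem converts the closed line integral into a double integral over the enclosed region D:

    ∮_C P dx + Q dy = ∬_D (∂Q/∂x - ∂P/∂y) dA.

Here P = 0, Q = 11x^3, so

    ∂Q/∂x = 33x^2,    ∂P/∂y = 0,
    ∂Q/∂x - ∂P/∂y = 33x^2.

D is the region 0 ≤ x ≤ 2, 0 ≤ y ≤ 5. Evaluating the double integral:

    ∬_D (33x^2) dA = ∫_0^{2} ∫_0^{5} (33x^2) dy dx.

Inner (y from 0 to 5): 165x^2.
Outer (x from 0 to 2): 440.

Therefore ∮_C P dx + Q dy = 440.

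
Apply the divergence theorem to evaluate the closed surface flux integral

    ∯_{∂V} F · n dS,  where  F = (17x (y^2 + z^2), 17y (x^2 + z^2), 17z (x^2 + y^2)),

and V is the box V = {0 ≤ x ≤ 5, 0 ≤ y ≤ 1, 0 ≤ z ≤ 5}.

By the divergence theorem,

    ∯_{∂V} F · n dS = ∭_V (∇ · F) dV.

Compute the divergence:
    ∇ · F = ∂F_x/∂x + ∂F_y/∂y + ∂F_z/∂z = 17y^2 + 17z^2 + 17x^2 + 17z^2 + 17x^2 + 17y^2 = 34x^2 + 34y^2 + 34z^2.

V is a rectangular box, so dV = dx dy dz with 0 ≤ x ≤ 5, 0 ≤ y ≤ 1, 0 ≤ z ≤ 5.

Integrate (34x^2 + 34y^2 + 34z^2) over V as an iterated integral:

    ∭_V (∇·F) dV = ∫_0^{5} ∫_0^{1} ∫_0^{5} (34x^2 + 34y^2 + 34z^2) dz dy dx.

Inner (z from 0 to 5): 170x^2 + 170y^2 + 4250/3.
Middle (y from 0 to 1): 170x^2 + 4420/3.
Outer (x from 0 to 5): 14450.

Therefore ∯_{∂V} F · n dS = 14450.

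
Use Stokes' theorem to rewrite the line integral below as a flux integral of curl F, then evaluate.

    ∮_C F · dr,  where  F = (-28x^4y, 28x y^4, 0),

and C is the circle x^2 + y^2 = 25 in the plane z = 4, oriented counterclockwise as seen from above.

Let S be the flat disk x^2 + y^2 ≤ 25 in the plane z = 4, with upward unit normal n̂ = ẑ. By Stokes' theorem,

    ∮_C F · dr = ∬_S (∇ × F) · n̂ dS = ∬_D (curl F)_z dA,

where D is the disk x^2 + y^2 ≤ 25.

Compute the curl of F = (-28x^4y, 28x y^4, 0):
    (∇ × F)_x = ∂F_z/∂y - ∂F_y/∂z = 0,
    (∇ × F)_y = ∂F_x/∂z - ∂F_z/∂x = 0,
    (∇ × F)_z = ∂F_y/∂x - ∂F_x/∂y = 28x^4 + 28y^4.

On z = 4, (curl F)_z = 28x^4 + 28y^4.

Convert to polar (x = r cos θ, y = r sin θ, dA = r dr dθ); the integrand becomes 28r^4(sin(θ)^4 + cos(θ)^4), so

    ∬_D (curl F)_z dA = ∫_0^{2π} ∫_0^{5} (28r^4(sin(θ)^4 + cos(θ)^4)) · r dr dθ.

Inner (r from 0 to 5): 218750sin(θ)^4/3 + 218750cos(θ)^4/3.
Outer (θ from 0 to 2π): 109375π.

Therefore ∮_C F · dr = 109375π.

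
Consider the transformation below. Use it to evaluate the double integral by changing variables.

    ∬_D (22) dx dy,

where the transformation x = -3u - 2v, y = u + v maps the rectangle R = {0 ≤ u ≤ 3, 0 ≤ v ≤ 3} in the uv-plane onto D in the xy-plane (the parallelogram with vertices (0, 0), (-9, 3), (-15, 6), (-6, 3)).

Compute the Jacobian determinant of (x, y) with respect to (u, v):

    ∂(x,y)/∂(u,v) = | -3  -2 | = (-3)(1) - (-2)(1) = -1.
                   | 1  1 |

Its absolute value is |J| = 1 (the area scaling factor).

Substituting x = -3u - 2v, y = u + v into the integrand,

    22 → 22,

so the integral becomes

    ∬_R (22) · |J| du dv = ∫_0^3 ∫_0^3 (22) dv du.

Inner (v): 66.
Outer (u): 198.

Therefore ∬_D (22) dx dy = 198.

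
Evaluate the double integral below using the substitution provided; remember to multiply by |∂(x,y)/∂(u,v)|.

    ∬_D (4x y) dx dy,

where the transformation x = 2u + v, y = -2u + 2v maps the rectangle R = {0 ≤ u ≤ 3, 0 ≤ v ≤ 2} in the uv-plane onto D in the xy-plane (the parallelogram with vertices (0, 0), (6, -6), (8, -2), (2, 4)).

Compute the Jacobian determinant of (x, y) with respect to (u, v):

    ∂(x,y)/∂(u,v) = | 2  1 | = (2)(2) - (1)(-2) = 6.
                   | -2  2 |

Its absolute value is |J| = 6 (the area scaling factor).

Substituting x = 2u + v, y = -2u + 2v into the integrand,

    4x y → -16u^2 + 8u v + 8v^2,

so the integral becomes

    ∬_R (-16u^2 + 8u v + 8v^2) · |J| du dv = ∫_0^3 ∫_0^2 (-96u^2 + 48u v + 48v^2) dv du.

Inner (v): -192u^2 + 96u + 128.
Outer (u): -912.

Therefore ∬_D (4x y) dx dy = -912.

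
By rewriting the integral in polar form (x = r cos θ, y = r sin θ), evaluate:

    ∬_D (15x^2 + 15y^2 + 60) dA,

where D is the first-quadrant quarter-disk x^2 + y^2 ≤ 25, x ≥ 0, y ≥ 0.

The region D is 0 ≤ r ≤ 5, 0 ≤ θ ≤ π/2 in polar coordinates, where x = r cos(θ), y = r sin(θ), and dA = r dr dθ.

Under the substitution, the integrand becomes 15r^2 + 60, so

    ∬_D (15x^2 + 15y^2 + 60) dA = ∫_{0}^{π/2} ∫_{0}^{5} (15r^2 + 60) · r dr dθ.

Inner integral (in r): ∫_{0}^{5} (15r^2 + 60) · r dr = 12375/4.

Outer integral (in θ): ∫_{0}^{π/2} (12375/4) dθ = 12375π/8.

Therefore ∬_D (15x^2 + 15y^2 + 60) dA = 12375π/8.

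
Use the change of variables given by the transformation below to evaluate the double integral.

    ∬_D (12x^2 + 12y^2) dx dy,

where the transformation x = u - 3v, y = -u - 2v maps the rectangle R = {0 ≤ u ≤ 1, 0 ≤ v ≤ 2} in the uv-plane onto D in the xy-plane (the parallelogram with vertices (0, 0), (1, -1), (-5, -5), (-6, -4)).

Compute the Jacobian determinant of (x, y) with respect to (u, v):

    ∂(x,y)/∂(u,v) = | 1  -3 | = (1)(-2) - (-3)(-1) = -5.
                   | -1  -2 |

Its absolute value is |J| = 5 (the area scaling factor).

Substituting x = u - 3v, y = -u - 2v into the integrand,

    12x^2 + 12y^2 → 24u^2 - 24u v + 156v^2,

so the integral becomes

    ∬_R (24u^2 - 24u v + 156v^2) · |J| du dv = ∫_0^1 ∫_0^2 (120u^2 - 120u v + 780v^2) dv du.

Inner (v): 240u^2 - 240u + 2080.
Outer (u): 2040.

Therefore ∬_D (12x^2 + 12y^2) dx dy = 2040.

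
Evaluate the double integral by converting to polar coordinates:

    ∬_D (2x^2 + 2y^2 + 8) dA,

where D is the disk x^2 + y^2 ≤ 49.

The region D is 0 ≤ r ≤ 7, 0 ≤ θ ≤ 2π in polar coordinates, where x = r cos(θ), y = r sin(θ), and dA = r dr dθ.

Under the substitution, the integrand becomes 2r^2 + 8, so

    ∬_D (2x^2 + 2y^2 + 8) dA = ∫_{0}^{2π} ∫_{0}^{7} (2r^2 + 8) · r dr dθ.

Inner integral (in r): ∫_{0}^{7} (2r^2 + 8) · r dr = 2793/2.

Outer integral (in θ): ∫_{0}^{2π} (2793/2) dθ = 2793π.

Therefore ∬_D (2x^2 + 2y^2 + 8) dA = 2793π.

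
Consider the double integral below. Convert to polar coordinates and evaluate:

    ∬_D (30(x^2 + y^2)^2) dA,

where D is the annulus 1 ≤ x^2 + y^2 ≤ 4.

The region D is 1 ≤ r ≤ 2, 0 ≤ θ ≤ 2π in polar coordinates, where x = r cos(θ), y = r sin(θ), and dA = r dr dθ.

Under the substitution, the integrand becomes 30r^4, so

    ∬_D (30(x^2 + y^2)^2) dA = ∫_{0}^{2π} ∫_{1}^{2} (30r^4) · r dr dθ.

Inner integral (in r): ∫_{1}^{2} (30r^4) · r dr = 315.

Outer integral (in θ): ∫_{0}^{2π} (315) dθ = 630π.

Therefore ∬_D (30(x^2 + y^2)^2) dA = 630π.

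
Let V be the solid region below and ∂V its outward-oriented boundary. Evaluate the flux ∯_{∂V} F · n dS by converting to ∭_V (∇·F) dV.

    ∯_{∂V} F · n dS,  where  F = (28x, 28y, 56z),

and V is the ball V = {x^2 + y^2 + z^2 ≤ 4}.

By the divergence theorem,

    ∯_{∂V} F · n dS = ∭_V (∇ · F) dV.

Compute the divergence:
    ∇ · F = ∂F_x/∂x + ∂F_y/∂y + ∂F_z/∂z = 28 + 28 + 56 = 112.

In spherical coordinates, x = ρ sin(φ) cos(θ), y = ρ sin(φ) sin(θ), z = ρ cos(φ), dV = ρ^2 sin(φ) dρ dφ dθ, with 0 ≤ ρ ≤ 2, 0 ≤ φ ≤ π, 0 ≤ θ ≤ 2π.

The integrand, after substitution and multiplying by the volume element, becomes (112) · ρ^2 sin(φ), so

    ∭_V (∇·F) dV = ∫_0^{2π} ∫_0^{π} ∫_0^{2} (112) · ρ^2 sin(φ) dρ dφ dθ.

Inner (ρ from 0 to 2): 896sin(φ)/3.
Middle (φ from 0 to π): 1792/3.
Outer (θ from 0 to 2π): 3584π/3.

Therefore ∯_{∂V} F · n dS = 3584π/3.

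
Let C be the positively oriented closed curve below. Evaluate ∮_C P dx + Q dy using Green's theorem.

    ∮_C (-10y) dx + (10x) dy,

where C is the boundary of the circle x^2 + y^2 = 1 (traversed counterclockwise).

Green's theorem converts the closed line integral into a double integral over the enclosed region D:

    ∮_C P dx + Q dy = ∬_D (∂Q/∂x - ∂P/∂y) dA.

Here P = -10y, Q = 10x, so

    ∂Q/∂x = 10,    ∂P/∂y = -10,
    ∂Q/∂x - ∂P/∂y = 20.

D is the region x^2 + y^2 ≤ 1. Evaluating the double integral:

In polar coordinates (x = r cos θ, y = r sin θ, dA = r dr dθ) the integrand becomes 20, so

    ∬_D (20) dA = ∫_0^{2π} ∫_0^{1} (20) · r dr dθ.

Inner (r from 0 to 1): 10.
Outer (θ from 0 to 2π): 20π.

Therefore ∮_C P dx + Q dy = 20π.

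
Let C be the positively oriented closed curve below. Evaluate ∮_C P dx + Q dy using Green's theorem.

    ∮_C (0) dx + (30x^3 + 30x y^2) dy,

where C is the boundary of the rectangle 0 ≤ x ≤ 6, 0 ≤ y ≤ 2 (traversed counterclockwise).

Green's theorem converts the closed line integral into a double integral over the enclosed region D:

    ∮_C P dx + Q dy = ∬_D (∂Q/∂x - ∂P/∂y) dA.

Here P = 0, Q = 30x^3 + 30x y^2, so

    ∂Q/∂x = 90x^2 + 30y^2,    ∂P/∂y = 0,
    ∂Q/∂x - ∂P/∂y = 90x^2 + 30y^2.

D is the region 0 ≤ x ≤ 6, 0 ≤ y ≤ 2. Evaluating the double integral:

    ∬_D (90x^2 + 30y^2) dA = ∫_0^{6} ∫_0^{2} (90x^2 + 30y^2) dy dx.

Inner (y from 0 to 2): 180x^2 + 80.
Outer (x from 0 to 6): 13440.

Therefore ∮_C P dx + Q dy = 13440.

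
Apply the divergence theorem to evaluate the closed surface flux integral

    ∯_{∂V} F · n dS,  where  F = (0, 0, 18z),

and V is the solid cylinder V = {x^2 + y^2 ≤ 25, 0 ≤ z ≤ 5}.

By the divergence theorem,

    ∯_{∂V} F · n dS = ∭_V (∇ · F) dV.

Compute the divergence:
    ∇ · F = ∂F_x/∂x + ∂F_y/∂y + ∂F_z/∂z = 0 + 0 + 18 = 18.

In cylindrical coordinates, x = r cos(θ), y = r sin(θ), z = z, dV = r dr dθ dz, with 0 ≤ r ≤ 5, 0 ≤ θ ≤ 2π, 0 ≤ z ≤ 5.

The integrand, after substitution and multiplying by the volume element, becomes (18) · r, so

    ∭_V (∇·F) dV = ∫_0^{2π} ∫_0^{5} ∫_0^{5} (18) · r dz dr dθ.

Inner (z from 0 to 5): 90r.
Middle (r from 0 to 5): 1125.
Outer (θ from 0 to 2π): 2250π.

Therefore ∯_{∂V} F · n dS = 2250π.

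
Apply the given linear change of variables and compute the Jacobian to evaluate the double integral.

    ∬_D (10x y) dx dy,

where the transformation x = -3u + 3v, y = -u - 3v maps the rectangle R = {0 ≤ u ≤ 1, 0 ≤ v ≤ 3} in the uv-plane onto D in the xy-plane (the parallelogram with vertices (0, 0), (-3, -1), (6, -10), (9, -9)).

Compute the Jacobian determinant of (x, y) with respect to (u, v):

    ∂(x,y)/∂(u,v) = | -3  3 | = (-3)(-3) - (3)(-1) = 12.
                   | -1  -3 |

Its absolute value is |J| = 12 (the area scaling factor).

Substituting x = -3u + 3v, y = -u - 3v into the integrand,

    10x y → 30u^2 + 60u v - 90v^2,

so the integral becomes

    ∬_R (30u^2 + 60u v - 90v^2) · |J| du dv = ∫_0^1 ∫_0^3 (360u^2 + 720u v - 1080v^2) dv du.

Inner (v): 1080u^2 + 3240u - 9720.
Outer (u): -7740.

Therefore ∬_D (10x y) dx dy = -7740.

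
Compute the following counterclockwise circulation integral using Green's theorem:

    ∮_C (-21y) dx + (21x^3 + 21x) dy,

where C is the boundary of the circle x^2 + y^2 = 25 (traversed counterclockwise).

Green's theorem converts the closed line integral into a double integral over the enclosed region D:

    ∮_C P dx + Q dy = ∬_D (∂Q/∂x - ∂P/∂y) dA.

Here P = -21y, Q = 21x^3 + 21x, so

    ∂Q/∂x = 63x^2 + 21,    ∂P/∂y = -21,
    ∂Q/∂x - ∂P/∂y = 63x^2 + 42.

D is the region x^2 + y^2 ≤ 25. Evaluating the double integral:

In polar coordinates (x = r cos θ, y = r sin θ, dA = r dr dθ) the integrand becomes 63r^2cos(θ)^2 + 42, so

    ∬_D (63x^2 + 42) dA = ∫_0^{2π} ∫_0^{5} (63r^2cos(θ)^2 + 42) · r dr dθ.

Inner (r from 0 to 5): 39375cos(θ)^2/4 + 525.
Outer (θ from 0 to 2π): 43575π/4.

Therefore ∮_C P dx + Q dy = 43575π/4.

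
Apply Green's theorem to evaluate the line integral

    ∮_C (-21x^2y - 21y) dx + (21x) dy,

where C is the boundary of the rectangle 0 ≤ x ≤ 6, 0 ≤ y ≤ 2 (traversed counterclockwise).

Green's theorem converts the closed line integral into a double integral over the enclosed region D:

    ∮_C P dx + Q dy = ∬_D (∂Q/∂x - ∂P/∂y) dA.

Here P = -21x^2y - 21y, Q = 21x, so

    ∂Q/∂x = 21,    ∂P/∂y = -21x^2 - 21,
    ∂Q/∂x - ∂P/∂y = 21x^2 + 42.

D is the region 0 ≤ x ≤ 6, 0 ≤ y ≤ 2. Evaluating the double integral:

    ∬_D (21x^2 + 42) dA = ∫_0^{6} ∫_0^{2} (21x^2 + 42) dy dx.

Inner (y from 0 to 2): 42x^2 + 84.
Outer (x from 0 to 6): 3528.

Therefore ∮_C P dx + Q dy = 3528.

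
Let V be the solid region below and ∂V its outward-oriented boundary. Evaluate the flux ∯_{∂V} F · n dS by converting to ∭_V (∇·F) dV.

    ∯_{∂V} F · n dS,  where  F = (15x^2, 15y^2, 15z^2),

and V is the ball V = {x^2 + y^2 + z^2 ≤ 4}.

By the divergence theorem,

    ∯_{∂V} F · n dS = ∭_V (∇ · F) dV.

Compute the divergence:
    ∇ · F = ∂F_x/∂x + ∂F_y/∂y + ∂F_z/∂z = 30x + 30y + 30z.

In spherical coordinates, x = ρ sin(φ) cos(θ), y = ρ sin(φ) sin(θ), z = ρ cos(φ), dV = ρ^2 sin(φ) dρ dφ dθ, with 0 ≤ ρ ≤ 2, 0 ≤ φ ≤ π, 0 ≤ θ ≤ 2π.

The integrand, after substitution and multiplying by the volume element, becomes (30ρ (sqrt(2)sin(φ)sin(θ + π/4) + cos(φ))) · ρ^2 sin(φ), so

    ∭_V (∇·F) dV = ∫_0^{2π} ∫_0^{π} ∫_0^{2} (30ρ (sqrt(2)sin(φ)sin(θ + π/4) + cos(φ))) · ρ^2 sin(φ) dρ dφ dθ.

Inner (ρ from 0 to 2): 120(sqrt(2)sin(φ)sin(θ + π/4) + cos(φ))sin(φ).
Middle (φ from 0 to π): 60sqrt(2)π sin(θ + π/4).
Outer (θ from 0 to 2π): 0.

Therefore ∯_{∂V} F · n dS = 0.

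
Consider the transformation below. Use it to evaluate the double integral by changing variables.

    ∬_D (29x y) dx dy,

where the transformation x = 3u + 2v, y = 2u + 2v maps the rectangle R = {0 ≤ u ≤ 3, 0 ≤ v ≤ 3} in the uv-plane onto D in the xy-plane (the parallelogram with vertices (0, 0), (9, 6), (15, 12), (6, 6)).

Compute the Jacobian determinant of (x, y) with respect to (u, v):

    ∂(x,y)/∂(u,v) = | 3  2 | = (3)(2) - (2)(2) = 2.
                   | 2  2 |

Its absolute value is |J| = 2 (the area scaling factor).

Substituting x = 3u + 2v, y = 2u + 2v into the integrand,

    29x y → 174u^2 + 290u v + 116v^2,

so the integral becomes

    ∬_R (174u^2 + 290u v + 116v^2) · |J| du dv = ∫_0^3 ∫_0^3 (348u^2 + 580u v + 232v^2) dv du.

Inner (v): 1044u^2 + 2610u + 2088.
Outer (u): 27405.

Therefore ∬_D (29x y) dx dy = 27405.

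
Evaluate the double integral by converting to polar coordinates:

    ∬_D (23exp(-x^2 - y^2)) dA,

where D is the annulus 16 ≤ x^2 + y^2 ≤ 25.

The region D is 4 ≤ r ≤ 5, 0 ≤ θ ≤ 2π in polar coordinates, where x = r cos(θ), y = r sin(θ), and dA = r dr dθ.

Under the substitution, the integrand becomes 23exp(-r^2), so

    ∬_D (23exp(-x^2 - y^2)) dA = ∫_{0}^{2π} ∫_{4}^{5} (23exp(-r^2)) · r dr dθ.

Inner integral (in r): ∫_{4}^{5} (23exp(-r^2)) · r dr = -(23 - 23exp(9))exp(-25)/2.

Outer integral (in θ): ∫_{0}^{2π} (-(23 - 23exp(9))exp(-25)/2) dθ = -23π (1 - exp(9))exp(-25).

Therefore ∬_D (23exp(-x^2 - y^2)) dA = -23π (1 - exp(9))exp(-25).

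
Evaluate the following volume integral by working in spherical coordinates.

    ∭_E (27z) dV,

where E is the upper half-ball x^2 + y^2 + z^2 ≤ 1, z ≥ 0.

In spherical coordinates, x = ρ sin(φ) cos(θ), y = ρ sin(φ) sin(θ), z = ρ cos(φ), and dV = ρ^2 sin(φ) dρ dφ dθ.

The integrand becomes 27ρ cos(φ), so

    ∭_E (27z) dV = ∫_{0}^{2π} ∫_{0}^{π/2} ∫_{0}^{1} (27ρ cos(φ)) · ρ^2 sin(φ) dρ dφ dθ.

Inner (ρ): 27sin(2φ)/8.
Middle (φ): 27/8.
Outer (θ): 27π/4.

Therefore the triple integral equals 27π/4.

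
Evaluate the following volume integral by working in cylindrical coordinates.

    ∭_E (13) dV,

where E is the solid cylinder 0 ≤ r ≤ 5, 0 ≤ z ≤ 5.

In cylindrical coordinates, x = r cos(θ), y = r sin(θ), z = z, and dV = r dr dθ dz.

The integrand becomes 13, so

    ∭_E (13) dV = ∫_{0}^{2π} ∫_{0}^{5} ∫_{0}^{5} (13) · r dz dr dθ.

Inner (z): 65r.
Middle (r from 0 to 5): 1625/2.
Outer (θ): 1625π.

Therefore the triple integral equals 1625π.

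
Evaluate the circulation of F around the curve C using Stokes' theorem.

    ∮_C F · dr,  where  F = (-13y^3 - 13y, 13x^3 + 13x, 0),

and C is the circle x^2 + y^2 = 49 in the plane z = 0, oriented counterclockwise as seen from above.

Let S be the flat disk x^2 + y^2 ≤ 49 in the plane z = 0, with upward unit normal n̂ = ẑ. By Stokes' theorem,

    ∮_C F · dr = ∬_S (∇ × F) · n̂ dS = ∬_D (curl F)_z dA,

where D is the disk x^2 + y^2 ≤ 49.

Compute the curl of F = (-13y^3 - 13y, 13x^3 + 13x, 0):
    (∇ × F)_x = ∂F_z/∂y - ∂F_y/∂z = 0,
    (∇ × F)_y = ∂F_x/∂z - ∂F_z/∂x = 0,
    (∇ × F)_z = ∂F_y/∂x - ∂F_x/∂y = 39x^2 + 39y^2 + 26.

On z = 0, (curl F)_z = 39x^2 + 39y^2 + 26.

Convert to polar (x = r cos θ, y = r sin θ, dA = r dr dθ); the integrand becomes 39r^2 + 26, so

    ∬_D (curl F)_z dA = ∫_0^{2π} ∫_0^{7} (39r^2 + 26) · r dr dθ.

Inner (r from 0 to 7): 96187/4.
Outer (θ from 0 to 2π): 96187π/2.

Therefore ∮_C F · dr = 96187π/2.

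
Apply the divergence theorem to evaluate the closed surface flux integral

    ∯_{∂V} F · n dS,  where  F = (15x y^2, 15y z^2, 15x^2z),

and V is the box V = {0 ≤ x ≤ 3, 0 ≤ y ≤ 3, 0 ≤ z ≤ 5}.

By the divergence theorem,

    ∯_{∂V} F · n dS = ∭_V (∇ · F) dV.

Compute the divergence:
    ∇ · F = ∂F_x/∂x + ∂F_y/∂y + ∂F_z/∂z = 15y^2 + 15z^2 + 15x^2 = 15x^2 + 15y^2 + 15z^2.

V is a rectangular box, so dV = dx dy dz with 0 ≤ x ≤ 3, 0 ≤ y ≤ 3, 0 ≤ z ≤ 5.

Integrate (15x^2 + 15y^2 + 15z^2) over V as an iterated integral:

    ∭_V (∇·F) dV = ∫_0^{3} ∫_0^{3} ∫_0^{5} (15x^2 + 15y^2 + 15z^2) dz dy dx.

Inner (z from 0 to 5): 75x^2 + 75y^2 + 625.
Middle (y from 0 to 3): 225x^2 + 2550.
Outer (x from 0 to 3): 9675.

Therefore ∯_{∂V} F · n dS = 9675.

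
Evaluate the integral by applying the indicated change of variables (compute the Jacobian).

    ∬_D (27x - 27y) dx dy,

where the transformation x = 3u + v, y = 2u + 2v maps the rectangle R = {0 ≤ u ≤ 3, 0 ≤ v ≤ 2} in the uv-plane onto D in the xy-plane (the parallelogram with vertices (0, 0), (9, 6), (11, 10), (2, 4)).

Compute the Jacobian determinant of (x, y) with respect to (u, v):

    ∂(x,y)/∂(u,v) = | 3  1 | = (3)(2) - (1)(2) = 4.
                   | 2  2 |

Its absolute value is |J| = 4 (the area scaling factor).

Substituting x = 3u + v, y = 2u + 2v into the integrand,

    27x - 27y → 27u - 27v,

so the integral becomes

    ∬_R (27u - 27v) · |J| du dv = ∫_0^3 ∫_0^2 (108u - 108v) dv du.

Inner (v): 216u - 216.
Outer (u): 324.

Therefore ∬_D (27x - 27y) dx dy = 324.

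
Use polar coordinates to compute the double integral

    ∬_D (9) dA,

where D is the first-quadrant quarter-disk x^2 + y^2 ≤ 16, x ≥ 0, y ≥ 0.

The region D is 0 ≤ r ≤ 4, 0 ≤ θ ≤ π/2 in polar coordinates, where x = r cos(θ), y = r sin(θ), and dA = r dr dθ.

Under the substitution, the integrand becomes 9, so

    ∬_D (9) dA = ∫_{0}^{π/2} ∫_{0}^{4} (9) · r dr dθ.

Inner integral (in r): ∫_{0}^{4} (9) · r dr = 72.

Outer integral (in θ): ∫_{0}^{π/2} (72) dθ = 36π.

Therefore ∬_D (9) dA = 36π.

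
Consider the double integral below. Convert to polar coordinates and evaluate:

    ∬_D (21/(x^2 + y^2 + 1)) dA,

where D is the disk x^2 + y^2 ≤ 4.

The region D is 0 ≤ r ≤ 2, 0 ≤ θ ≤ 2π in polar coordinates, where x = r cos(θ), y = r sin(θ), and dA = r dr dθ.

Under the substitution, the integrand becomes 21/(r^2 + 1), so

    ∬_D (21/(x^2 + y^2 + 1)) dA = ∫_{0}^{2π} ∫_{0}^{2} (21/(r^2 + 1)) · r dr dθ.

Inner integral (in r): ∫_{0}^{2} (21/(r^2 + 1)) · r dr = 21log(5)/2.

Outer integral (in θ): ∫_{0}^{2π} (21log(5)/2) dθ = 21π log(5).

Therefore ∬_D (21/(x^2 + y^2 + 1)) dA = 21π log(5).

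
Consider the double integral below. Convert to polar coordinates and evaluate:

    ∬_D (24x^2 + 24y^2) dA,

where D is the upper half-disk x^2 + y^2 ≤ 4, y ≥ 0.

The region D is 0 ≤ r ≤ 2, 0 ≤ θ ≤ π in polar coordinates, where x = r cos(θ), y = r sin(θ), and dA = r dr dθ.

Under the substitution, the integrand becomes 24r^2, so

    ∬_D (24x^2 + 24y^2) dA = ∫_{0}^{π} ∫_{0}^{2} (24r^2) · r dr dθ.

Inner integral (in r): ∫_{0}^{2} (24r^2) · r dr = 96.

Outer integral (in θ): ∫_{0}^{π} (96) dθ = 96π.

Therefore ∬_D (24x^2 + 24y^2) dA = 96π.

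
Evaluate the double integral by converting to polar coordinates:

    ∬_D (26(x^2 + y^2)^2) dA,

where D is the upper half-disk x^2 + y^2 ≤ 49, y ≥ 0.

The region D is 0 ≤ r ≤ 7, 0 ≤ θ ≤ π in polar coordinates, where x = r cos(θ), y = r sin(θ), and dA = r dr dθ.

Under the substitution, the integrand becomes 26r^4, so

    ∬_D (26(x^2 + y^2)^2) dA = ∫_{0}^{π} ∫_{0}^{7} (26r^4) · r dr dθ.

Inner integral (in r): ∫_{0}^{7} (26r^4) · r dr = 1529437/3.

Outer integral (in θ): ∫_{0}^{π} (1529437/3) dθ = 1529437π/3.

Therefore ∬_D (26(x^2 + y^2)^2) dA = 1529437π/3.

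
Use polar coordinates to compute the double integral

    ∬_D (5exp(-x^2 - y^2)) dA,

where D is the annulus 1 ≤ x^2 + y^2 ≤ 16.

The region D is 1 ≤ r ≤ 4, 0 ≤ θ ≤ 2π in polar coordinates, where x = r cos(θ), y = r sin(θ), and dA = r dr dθ.

Under the substitution, the integrand becomes 5exp(-r^2), so

    ∬_D (5exp(-x^2 - y^2)) dA = ∫_{0}^{2π} ∫_{1}^{4} (5exp(-r^2)) · r dr dθ.

Inner integral (in r): ∫_{1}^{4} (5exp(-r^2)) · r dr = -(5 - 5exp(15))exp(-16)/2.

Outer integral (in θ): ∫_{0}^{2π} (-(5 - 5exp(15))exp(-16)/2) dθ = -5π (1 - exp(15))exp(-16).

Therefore ∬_D (5exp(-x^2 - y^2)) dA = -5π (1 - exp(15))exp(-16).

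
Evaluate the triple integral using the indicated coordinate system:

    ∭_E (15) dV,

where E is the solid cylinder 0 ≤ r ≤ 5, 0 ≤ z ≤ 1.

In cylindrical coordinates, x = r cos(θ), y = r sin(θ), z = z, and dV = r dr dθ dz.

The integrand becomes 15, so

    ∭_E (15) dV = ∫_{0}^{2π} ∫_{0}^{5} ∫_{0}^{1} (15) · r dz dr dθ.

Inner (z): 15r.
Middle (r from 0 to 5): 375/2.
Outer (θ): 375π.

Therefore the triple integral equals 375π.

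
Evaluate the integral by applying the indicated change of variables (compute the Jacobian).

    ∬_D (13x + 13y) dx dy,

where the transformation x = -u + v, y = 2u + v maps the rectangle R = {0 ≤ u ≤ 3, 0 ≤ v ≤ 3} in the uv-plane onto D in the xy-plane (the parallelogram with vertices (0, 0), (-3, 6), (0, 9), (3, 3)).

Compute the Jacobian determinant of (x, y) with respect to (u, v):

    ∂(x,y)/∂(u,v) = | -1  1 | = (-1)(1) - (1)(2) = -3.
                   | 2  1 |

Its absolute value is |J| = 3 (the area scaling factor).

Substituting x = -u + v, y = 2u + v into the integrand,

    13x + 13y → 13u + 26v,

so the integral becomes

    ∬_R (13u + 26v) · |J| du dv = ∫_0^3 ∫_0^3 (39u + 78v) dv du.

Inner (v): 117u + 351.
Outer (u): 3159/2.

Therefore ∬_D (13x + 13y) dx dy = 3159/2.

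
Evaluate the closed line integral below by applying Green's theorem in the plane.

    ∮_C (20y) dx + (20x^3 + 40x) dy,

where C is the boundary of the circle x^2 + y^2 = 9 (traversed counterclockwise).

Green's theorem converts the closed line integral into a double integral over the enclosed region D:

    ∮_C P dx + Q dy = ∬_D (∂Q/∂x - ∂P/∂y) dA.

Here P = 20y, Q = 20x^3 + 40x, so

    ∂Q/∂x = 60x^2 + 40,    ∂P/∂y = 20,
    ∂Q/∂x - ∂P/∂y = 60x^2 + 20.

D is the region x^2 + y^2 ≤ 9. Evaluating the double integral:

In polar coordinates (x = r cos θ, y = r sin θ, dA = r dr dθ) the integrand becomes 60r^2cos(θ)^2 + 20, so

    ∬_D (60x^2 + 20) dA = ∫_0^{2π} ∫_0^{3} (60r^2cos(θ)^2 + 20) · r dr dθ.

Inner (r from 0 to 3): 1215cos(θ)^2 + 90.
Outer (θ from 0 to 2π): 1395π.

Therefore ∮_C P dx + Q dy = 1395π.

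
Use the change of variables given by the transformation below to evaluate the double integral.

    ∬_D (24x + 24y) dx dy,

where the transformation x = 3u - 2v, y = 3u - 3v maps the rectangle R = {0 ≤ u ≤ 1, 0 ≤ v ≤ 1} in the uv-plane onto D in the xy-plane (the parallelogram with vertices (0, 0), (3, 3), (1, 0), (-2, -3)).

Compute the Jacobian determinant of (x, y) with respect to (u, v):

    ∂(x,y)/∂(u,v) = | 3  -2 | = (3)(-3) - (-2)(3) = -3.
                   | 3  -3 |

Its absolute value is |J| = 3 (the area scaling factor).

Substituting x = 3u - 2v, y = 3u - 3v into the integrand,

    24x + 24y → 144u - 120v,

so the integral becomes

    ∬_R (144u - 120v) · |J| du dv = ∫_0^1 ∫_0^1 (432u - 360v) dv du.

Inner (v): 432u - 180.
Outer (u): 36.

Therefore ∬_D (24x + 24y) dx dy = 36.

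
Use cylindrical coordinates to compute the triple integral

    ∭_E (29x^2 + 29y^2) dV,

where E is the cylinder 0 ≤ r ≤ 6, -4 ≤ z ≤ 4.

In cylindrical coordinates, x = r cos(θ), y = r sin(θ), z = z, and dV = r dr dθ dz.

The integrand becomes 29r^2, so

    ∭_E (29x^2 + 29y^2) dV = ∫_{0}^{2π} ∫_{0}^{6} ∫_{-4}^{4} (29r^2) · r dz dr dθ.

Inner (z): 232r^3.
Middle (r from 0 to 6): 75168.
Outer (θ): 150336π.

Therefore the triple integral equals 150336π.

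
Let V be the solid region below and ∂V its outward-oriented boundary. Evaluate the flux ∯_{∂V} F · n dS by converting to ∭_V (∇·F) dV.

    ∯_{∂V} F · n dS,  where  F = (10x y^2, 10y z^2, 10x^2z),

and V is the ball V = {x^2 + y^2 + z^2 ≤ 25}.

By the divergence theorem,

    ∯_{∂V} F · n dS = ∭_V (∇ · F) dV.

Compute the divergence:
    ∇ · F = ∂F_x/∂x + ∂F_y/∂y + ∂F_z/∂z = 10y^2 + 10z^2 + 10x^2 = 10x^2 + 10y^2 + 10z^2.

In spherical coordinates, x = ρ sin(φ) cos(θ), y = ρ sin(φ) sin(θ), z = ρ cos(φ), dV = ρ^2 sin(φ) dρ dφ dθ, with 0 ≤ ρ ≤ 5, 0 ≤ φ ≤ π, 0 ≤ θ ≤ 2π.

The integrand, after substitution and multiplying by the volume element, becomes (10ρ^2) · ρ^2 sin(φ), so

    ∭_V (∇·F) dV = ∫_0^{2π} ∫_0^{π} ∫_0^{5} (10ρ^2) · ρ^2 sin(φ) dρ dφ dθ.

Inner (ρ from 0 to 5): 6250sin(φ).
Middle (φ from 0 to π): 12500.
Outer (θ from 0 to 2π): 25000π.

Therefore ∯_{∂V} F · n dS = 25000π.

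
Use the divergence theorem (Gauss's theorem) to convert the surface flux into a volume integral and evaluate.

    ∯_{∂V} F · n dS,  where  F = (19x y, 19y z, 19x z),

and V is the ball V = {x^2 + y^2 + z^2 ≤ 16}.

By the divergence theorem,

    ∯_{∂V} F · n dS = ∭_V (∇ · F) dV.

Compute the divergence:
    ∇ · F = ∂F_x/∂x + ∂F_y/∂y + ∂F_z/∂z = 19y + 19z + 19x = 19x + 19y + 19z.

In spherical coordinates, x = ρ sin(φ) cos(θ), y = ρ sin(φ) sin(θ), z = ρ cos(φ), dV = ρ^2 sin(φ) dρ dφ dθ, with 0 ≤ ρ ≤ 4, 0 ≤ φ ≤ π, 0 ≤ θ ≤ 2π.

The integrand, after substitution and multiplying by the volume element, becomes (19ρ (sqrt(2)sin(φ)sin(θ + π/4) + cos(φ))) · ρ^2 sin(φ), so

    ∭_V (∇·F) dV = ∫_0^{2π} ∫_0^{π} ∫_0^{4} (19ρ (sqrt(2)sin(φ)sin(θ + π/4) + cos(φ))) · ρ^2 sin(φ) dρ dφ dθ.

Inner (ρ from 0 to 4): 1216(sqrt(2)sin(φ)sin(θ + π/4) + cos(φ))sin(φ).
Middle (φ from 0 to π): 608sqrt(2)π sin(θ + π/4).
Outer (θ from 0 to 2π): 0.

Therefore ∯_{∂V} F · n dS = 0.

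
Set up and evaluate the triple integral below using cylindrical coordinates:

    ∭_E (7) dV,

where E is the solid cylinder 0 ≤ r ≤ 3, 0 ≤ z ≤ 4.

In cylindrical coordinates, x = r cos(θ), y = r sin(θ), z = z, and dV = r dr dθ dz.

The integrand becomes 7, so

    ∭_E (7) dV = ∫_{0}^{2π} ∫_{0}^{3} ∫_{0}^{4} (7) · r dz dr dθ.

Inner (z): 28r.
Middle (r from 0 to 3): 126.
Outer (θ): 252π.

Therefore the triple integral equals 252π.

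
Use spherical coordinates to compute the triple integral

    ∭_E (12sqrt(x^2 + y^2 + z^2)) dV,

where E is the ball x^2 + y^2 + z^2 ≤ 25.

In spherical coordinates, x = ρ sin(φ) cos(θ), y = ρ sin(φ) sin(θ), z = ρ cos(φ), and dV = ρ^2 sin(φ) dρ dφ dθ.

The integrand becomes 12ρ, so

    ∭_E (12sqrt(x^2 + y^2 + z^2)) dV = ∫_{0}^{2π} ∫_{0}^{π} ∫_{0}^{5} (12ρ) · ρ^2 sin(φ) dρ dφ dθ.

Inner (ρ): 1875sin(φ).
Middle (φ): 3750.
Outer (θ): 7500π.

Therefore the triple integral equals 7500π.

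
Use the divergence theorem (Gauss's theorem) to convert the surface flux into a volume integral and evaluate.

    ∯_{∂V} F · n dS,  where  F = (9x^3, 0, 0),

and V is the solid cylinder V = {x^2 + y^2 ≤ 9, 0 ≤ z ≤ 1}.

By the divergence theorem,

    ∯_{∂V} F · n dS = ∭_V (∇ · F) dV.

Compute the divergence:
    ∇ · F = ∂F_x/∂x + ∂F_y/∂y + ∂F_z/∂z = 27x^2 + 0 + 0 = 27x^2.

In cylindrical coordinates, x = r cos(θ), y = r sin(θ), z = z, dV = r dr dθ dz, with 0 ≤ r ≤ 3, 0 ≤ θ ≤ 2π, 0 ≤ z ≤ 1.

The integrand, after substitution and multiplying by the volume element, becomes (27r^2cos(θ)^2) · r, so

    ∭_V (∇·F) dV = ∫_0^{2π} ∫_0^{3} ∫_0^{1} (27r^2cos(θ)^2) · r dz dr dθ.

Inner (z from 0 to 1): 27r^3cos(θ)^2.
Middle (r from 0 to 3): 2187cos(θ)^2/4.
Outer (θ from 0 to 2π): 2187π/4.

Therefore ∯_{∂V} F · n dS = 2187π/4.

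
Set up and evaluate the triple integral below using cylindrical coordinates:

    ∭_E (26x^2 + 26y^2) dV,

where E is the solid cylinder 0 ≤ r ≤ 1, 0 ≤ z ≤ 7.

In cylindrical coordinates, x = r cos(θ), y = r sin(θ), z = z, and dV = r dr dθ dz.

The integrand becomes 26r^2, so

    ∭_E (26x^2 + 26y^2) dV = ∫_{0}^{2π} ∫_{0}^{1} ∫_{0}^{7} (26r^2) · r dz dr dθ.

Inner (z): 182r^3.
Middle (r from 0 to 1): 91/2.
Outer (θ): 91π.

Therefore the triple integral equals 91π.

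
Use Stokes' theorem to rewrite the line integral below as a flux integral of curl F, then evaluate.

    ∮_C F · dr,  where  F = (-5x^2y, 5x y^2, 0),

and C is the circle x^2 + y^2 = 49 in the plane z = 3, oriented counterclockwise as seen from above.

Let S be the flat disk x^2 + y^2 ≤ 49 in the plane z = 3, with upward unit normal n̂ = ẑ. By Stokes' theorem,

    ∮_C F · dr = ∬_S (∇ × F) · n̂ dS = ∬_D (curl F)_z dA,

where D is the disk x^2 + y^2 ≤ 49.

Compute the curl of F = (-5x^2y, 5x y^2, 0):
    (∇ × F)_x = ∂F_z/∂y - ∂F_y/∂z = 0,
    (∇ × F)_y = ∂F_x/∂z - ∂F_z/∂x = 0,
    (∇ × F)_z = ∂F_y/∂x - ∂F_x/∂y = 5x^2 + 5y^2.

On z = 3, (curl F)_z = 5x^2 + 5y^2.

Convert to polar (x = r cos θ, y = r sin θ, dA = r dr dθ); the integrand becomes 5r^2, so

    ∬_D (curl F)_z dA = ∫_0^{2π} ∫_0^{7} (5r^2) · r dr dθ.

Inner (r from 0 to 7): 12005/4.
Outer (θ from 0 to 2π): 12005π/2.

Therefore ∮_C F · dr = 12005π/2.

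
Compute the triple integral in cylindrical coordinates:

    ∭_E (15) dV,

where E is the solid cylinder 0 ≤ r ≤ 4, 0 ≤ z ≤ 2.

In cylindrical coordinates, x = r cos(θ), y = r sin(θ), z = z, and dV = r dr dθ dz.

The integrand becomes 15, so

    ∭_E (15) dV = ∫_{0}^{2π} ∫_{0}^{4} ∫_{0}^{2} (15) · r dz dr dθ.

Inner (z): 30r.
Middle (r from 0 to 4): 240.
Outer (θ): 480π.

Therefore the triple integral equals 480π.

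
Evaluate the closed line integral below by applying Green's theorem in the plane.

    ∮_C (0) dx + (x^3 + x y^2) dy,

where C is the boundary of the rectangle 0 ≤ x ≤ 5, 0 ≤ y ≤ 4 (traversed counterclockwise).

Green's theorem converts the closed line integral into a double integral over the enclosed region D:

    ∮_C P dx + Q dy = ∬_D (∂Q/∂x - ∂P/∂y) dA.

Here P = 0, Q = x^3 + x y^2, so

    ∂Q/∂x = 3x^2 + y^2,    ∂P/∂y = 0,
    ∂Q/∂x - ∂P/∂y = 3x^2 + y^2.

D is the region 0 ≤ x ≤ 5, 0 ≤ y ≤ 4. Evaluating the double integral:

    ∬_D (3x^2 + y^2) dA = ∫_0^{5} ∫_0^{4} (3x^2 + y^2) dy dx.

Inner (y from 0 to 4): 12x^2 + 64/3.
Outer (x from 0 to 5): 1820/3.

Therefore ∮_C P dx + Q dy = 1820/3.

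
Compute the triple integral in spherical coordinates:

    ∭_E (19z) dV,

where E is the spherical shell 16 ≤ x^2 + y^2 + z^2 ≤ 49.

In spherical coordinates, x = ρ sin(φ) cos(θ), y = ρ sin(φ) sin(θ), z = ρ cos(φ), and dV = ρ^2 sin(φ) dρ dφ dθ.

The integrand becomes 19ρ cos(φ), so

    ∭_E (19z) dV = ∫_{0}^{2π} ∫_{0}^{π} ∫_{4}^{7} (19ρ cos(φ)) · ρ^2 sin(φ) dρ dφ dθ.

Inner (ρ): 40755sin(2φ)/8.
Middle (φ): 0.
Outer (θ): 0.

Therefore the triple integral equals 0.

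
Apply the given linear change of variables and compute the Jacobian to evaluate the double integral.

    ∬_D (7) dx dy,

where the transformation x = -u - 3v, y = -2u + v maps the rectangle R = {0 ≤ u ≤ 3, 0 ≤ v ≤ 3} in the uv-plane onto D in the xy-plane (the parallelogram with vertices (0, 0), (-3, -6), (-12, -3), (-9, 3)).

Compute the Jacobian determinant of (x, y) with respect to (u, v):

    ∂(x,y)/∂(u,v) = | -1  -3 | = (-1)(1) - (-3)(-2) = -7.
                   | -2  1 |

Its absolute value is |J| = 7 (the area scaling factor).

Substituting x = -u - 3v, y = -2u + v into the integrand,

    7 → 7,

so the integral becomes

    ∬_R (7) · |J| du dv = ∫_0^3 ∫_0^3 (49) dv du.

Inner (v): 147.
Outer (u): 441.

Therefore ∬_D (7) dx dy = 441.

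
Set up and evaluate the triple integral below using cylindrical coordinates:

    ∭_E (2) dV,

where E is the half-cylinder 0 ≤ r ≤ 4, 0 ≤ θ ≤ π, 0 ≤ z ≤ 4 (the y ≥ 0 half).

In cylindrical coordinates, x = r cos(θ), y = r sin(θ), z = z, and dV = r dr dθ dz.

The integrand becomes 2, so

    ∭_E (2) dV = ∫_{0}^{π} ∫_{0}^{4} ∫_{0}^{4} (2) · r dz dr dθ.

Inner (z): 8r.
Middle (r from 0 to 4): 64.
Outer (θ): 64π.

Therefore the triple integral equals 64π.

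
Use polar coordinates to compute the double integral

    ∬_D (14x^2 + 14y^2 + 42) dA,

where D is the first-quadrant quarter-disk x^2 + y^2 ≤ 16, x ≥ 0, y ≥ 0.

The region D is 0 ≤ r ≤ 4, 0 ≤ θ ≤ π/2 in polar coordinates, where x = r cos(θ), y = r sin(θ), and dA = r dr dθ.

Under the substitution, the integrand becomes 14r^2 + 42, so

    ∬_D (14x^2 + 14y^2 + 42) dA = ∫_{0}^{π/2} ∫_{0}^{4} (14r^2 + 42) · r dr dθ.

Inner integral (in r): ∫_{0}^{4} (14r^2 + 42) · r dr = 1232.

Outer integral (in θ): ∫_{0}^{π/2} (1232) dθ = 616π.

Therefore ∬_D (14x^2 + 14y^2 + 42) dA = 616π.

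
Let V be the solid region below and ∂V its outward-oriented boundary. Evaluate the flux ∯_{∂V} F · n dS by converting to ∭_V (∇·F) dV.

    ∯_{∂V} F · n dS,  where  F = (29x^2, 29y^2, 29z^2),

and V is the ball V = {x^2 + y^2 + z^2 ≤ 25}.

By the divergence theorem,

    ∯_{∂V} F · n dS = ∭_V (∇ · F) dV.

Compute the divergence:
    ∇ · F = ∂F_x/∂x + ∂F_y/∂y + ∂F_z/∂z = 58x + 58y + 58z.

In spherical coordinates, x = ρ sin(φ) cos(θ), y = ρ sin(φ) sin(θ), z = ρ cos(φ), dV = ρ^2 sin(φ) dρ dφ dθ, with 0 ≤ ρ ≤ 5, 0 ≤ φ ≤ π, 0 ≤ θ ≤ 2π.

The integrand, after substitution and multiplying by the volume element, becomes (58ρ (sqrt(2)sin(φ)sin(θ + π/4) + cos(φ))) · ρ^2 sin(φ), so

    ∭_V (∇·F) dV = ∫_0^{2π} ∫_0^{π} ∫_0^{5} (58ρ (sqrt(2)sin(φ)sin(θ + π/4) + cos(φ))) · ρ^2 sin(φ) dρ dφ dθ.

Inner (ρ from 0 to 5): 18125(sqrt(2)sin(φ)sin(θ + π/4) + cos(φ))sin(φ)/2.
Middle (φ from 0 to π): 18125sqrt(2)π sin(θ + π/4)/4.
Outer (θ from 0 to 2π): 0.

Therefore ∯_{∂V} F · n dS = 0.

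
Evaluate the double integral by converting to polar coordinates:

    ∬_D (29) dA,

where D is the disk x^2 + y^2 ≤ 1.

The region D is 0 ≤ r ≤ 1, 0 ≤ θ ≤ 2π in polar coordinates, where x = r cos(θ), y = r sin(θ), and dA = r dr dθ.

Under the substitution, the integrand becomes 29, so

    ∬_D (29) dA = ∫_{0}^{2π} ∫_{0}^{1} (29) · r dr dθ.

Inner integral (in r): ∫_{0}^{1} (29) · r dr = 29/2.

Outer integral (in θ): ∫_{0}^{2π} (29/2) dθ = 29π.

Therefore ∬_D (29) dA = 29π.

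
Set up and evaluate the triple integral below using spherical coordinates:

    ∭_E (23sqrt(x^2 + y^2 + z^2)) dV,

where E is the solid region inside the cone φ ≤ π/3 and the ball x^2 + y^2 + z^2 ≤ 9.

In spherical coordinates, x = ρ sin(φ) cos(θ), y = ρ sin(φ) sin(θ), z = ρ cos(φ), and dV = ρ^2 sin(φ) dρ dφ dθ.

The integrand becomes 23ρ, so

    ∭_E (23sqrt(x^2 + y^2 + z^2)) dV = ∫_{0}^{2π} ∫_{0}^{π/3} ∫_{0}^{3} (23ρ) · ρ^2 sin(φ) dρ dφ dθ.

Inner (ρ): 1863sin(φ)/4.
Middle (φ): 1863/8.
Outer (θ): 1863π/4.

Therefore the triple integral equals 1863π/4.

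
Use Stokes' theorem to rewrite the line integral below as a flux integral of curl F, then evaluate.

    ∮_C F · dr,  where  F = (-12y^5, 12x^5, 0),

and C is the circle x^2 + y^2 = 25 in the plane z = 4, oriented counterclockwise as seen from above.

Let S be the flat disk x^2 + y^2 ≤ 25 in the plane z = 4, with upward unit normal n̂ = ẑ. By Stokes' theorem,

    ∮_C F · dr = ∬_S (∇ × F) · n̂ dS = ∬_D (curl F)_z dA,

where D is the disk x^2 + y^2 ≤ 25.

Compute the curl of F = (-12y^5, 12x^5, 0):
    (∇ × F)_x = ∂F_z/∂y - ∂F_y/∂z = 0,
    (∇ × F)_y = ∂F_x/∂z - ∂F_z/∂x = 0,
    (∇ × F)_z = ∂F_y/∂x - ∂F_x/∂y = 60x^4 + 60y^4.

On z = 4, (curl F)_z = 60x^4 + 60y^4.

Convert to polar (x = r cos θ, y = r sin θ, dA = r dr dθ); the integrand becomes 60r^4(sin(θ)^4 + cos(θ)^4), so

    ∬_D (curl F)_z dA = ∫_0^{2π} ∫_0^{5} (60r^4(sin(θ)^4 + cos(θ)^4)) · r dr dθ.

Inner (r from 0 to 5): 156250sin(θ)^4 + 156250cos(θ)^4.
Outer (θ from 0 to 2π): 234375π.

Therefore ∮_C F · dr = 234375π.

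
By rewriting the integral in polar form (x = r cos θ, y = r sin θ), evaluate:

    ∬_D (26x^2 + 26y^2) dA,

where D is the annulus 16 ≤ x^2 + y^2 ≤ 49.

The region D is 4 ≤ r ≤ 7, 0 ≤ θ ≤ 2π in polar coordinates, where x = r cos(θ), y = r sin(θ), and dA = r dr dθ.

Under the substitution, the integrand becomes 26r^2, so

    ∬_D (26x^2 + 26y^2) dA = ∫_{0}^{2π} ∫_{4}^{7} (26r^2) · r dr dθ.

Inner integral (in r): ∫_{4}^{7} (26r^2) · r dr = 27885/2.

Outer integral (in θ): ∫_{0}^{2π} (27885/2) dθ = 27885π.

Therefore ∬_D (26x^2 + 26y^2) dA = 27885π.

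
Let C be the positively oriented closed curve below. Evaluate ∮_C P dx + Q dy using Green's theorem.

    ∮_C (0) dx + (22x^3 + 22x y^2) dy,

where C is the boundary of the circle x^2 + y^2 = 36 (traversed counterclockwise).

Green's theorem converts the closed line integral into a double integral over the enclosed region D:

    ∮_C P dx + Q dy = ∬_D (∂Q/∂x - ∂P/∂y) dA.

Here P = 0, Q = 22x^3 + 22x y^2, so

    ∂Q/∂x = 66x^2 + 22y^2,    ∂P/∂y = 0,
    ∂Q/∂x - ∂P/∂y = 66x^2 + 22y^2.

D is the region x^2 + y^2 ≤ 36. Evaluating the double integral:

In polar coordinates (x = r cos θ, y = r sin θ, dA = r dr dθ) the integrand becomes 22r^2(cos(2θ) + 2), so

    ∬_D (66x^2 + 22y^2) dA = ∫_0^{2π} ∫_0^{6} (22r^2(cos(2θ) + 2)) · r dr dθ.

Inner (r from 0 to 6): 7128cos(2θ) + 14256.
Outer (θ from 0 to 2π): 28512π.

Therefore ∮_C P dx + Q dy = 28512π.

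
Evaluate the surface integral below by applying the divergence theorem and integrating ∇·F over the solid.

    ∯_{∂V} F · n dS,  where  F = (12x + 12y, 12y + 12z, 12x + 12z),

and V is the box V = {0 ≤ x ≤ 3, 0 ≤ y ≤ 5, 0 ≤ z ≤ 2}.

By the divergence theorem,

    ∯_{∂V} F · n dS = ∭_V (∇ · F) dV.

Compute the divergence:
    ∇ · F = ∂F_x/∂x + ∂F_y/∂y + ∂F_z/∂z = 12 + 12 + 12 = 36.

V is a rectangular box, so dV = dx dy dz with 0 ≤ x ≤ 3, 0 ≤ y ≤ 5, 0 ≤ z ≤ 2.

Integrate (36) over V as an iterated integral:

    ∭_V (∇·F) dV = ∫_0^{3} ∫_0^{5} ∫_0^{2} (36) dz dy dx.

Inner (z from 0 to 2): 72.
Middle (y from 0 to 5): 360.
Outer (x from 0 to 3): 1080.

Therefore ∯_{∂V} F · n dS = 1080.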